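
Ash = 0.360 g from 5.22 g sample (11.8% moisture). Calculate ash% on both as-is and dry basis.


As-is ash% = 0.360 / 5.22 x 100 = 6.90%
Dry mass = 5.22 x (100 - 11.8) / 100 = 4.60404 g
Dry-basis ash% = 0.360 / 4.60404 x 100 = 7.82%


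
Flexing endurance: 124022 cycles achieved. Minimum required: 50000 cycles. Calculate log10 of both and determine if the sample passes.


log10(124022) = 5.09
log10(50000) = 4.70
Passes: Yes


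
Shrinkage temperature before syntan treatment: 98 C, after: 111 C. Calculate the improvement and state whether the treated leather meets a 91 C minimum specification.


Improvement = 13 C
Meets 91 C spec: Yes

Improvement = 111 - 98 = 13 C
Spec check: 111 C >= 91 C? Yes


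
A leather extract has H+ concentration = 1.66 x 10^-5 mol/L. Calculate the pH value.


pH = 4.78

pH = -log10[H+]
pH = -log10(1.66 x 10^-5) = 4.78


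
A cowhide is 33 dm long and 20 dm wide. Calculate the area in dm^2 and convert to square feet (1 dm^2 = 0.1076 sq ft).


Area = 33 x 20 = 660 dm^2
Conversion: 660 x 0.1076 = 71.02 sq ft


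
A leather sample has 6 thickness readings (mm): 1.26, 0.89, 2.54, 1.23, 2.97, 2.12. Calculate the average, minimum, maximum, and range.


Average = 1.84 mm
Min = 0.89 mm
Max = 2.97 mm
Range = 2.08 mm

Sum = 11.01
Average = 11.01 / 6 = 1.84 mm
Minimum = 0.89 mm
Maximum = 2.97 mm
Range = 2.97 - 0.89 = 2.08 mm


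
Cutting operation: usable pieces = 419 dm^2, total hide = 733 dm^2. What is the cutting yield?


57.2%

Yield = usable / total x 100
Yield = 419 / 733 x 100 = 57.2%


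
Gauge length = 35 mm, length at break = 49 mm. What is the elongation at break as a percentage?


40.0%

Extension = 49 - 35 = 14 mm
Elongation = 14 / 35 x 100 = 40.0%


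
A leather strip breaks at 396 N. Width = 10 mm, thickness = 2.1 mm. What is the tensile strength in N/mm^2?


18.86 N/mm^2

Cross-sectional area = 10 x 2.1 = 21.0 mm^2
Tensile strength = 396 / 21.0 = 18.86 N/mm^2


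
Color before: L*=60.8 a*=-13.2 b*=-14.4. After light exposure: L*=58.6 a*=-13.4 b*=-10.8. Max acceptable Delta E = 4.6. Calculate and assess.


Delta E = 4.22
Passes: Yes

dL = -2.2, da = -0.2, db = 3.6
dE = sqrt((-2.2)^2 + (-0.2)^2 + (3.6)^2) = 4.22
Max = 4.6
Passes: Yes


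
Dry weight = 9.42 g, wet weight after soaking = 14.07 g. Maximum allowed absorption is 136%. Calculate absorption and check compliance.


WA = (14.07 - 9.42) / 9.42 x 100 = 49.4%
Maximum allowed: 136%
Compliant: Yes


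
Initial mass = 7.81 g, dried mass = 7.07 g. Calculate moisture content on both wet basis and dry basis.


Moisture lost = 7.81 - 7.07 = 0.74 g
Wet basis MC = 0.74 / 7.81 x 100 = 9.5%
Dry basis MC = 0.74 / 7.07 x 100 = 10.5%


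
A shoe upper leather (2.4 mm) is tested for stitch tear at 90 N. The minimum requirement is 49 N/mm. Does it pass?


STS = 37.5 N/mm
Passes: No

STS = 90 / 2.4 = 37.5 N/mm
Minimum required: 49 N/mm
Passes: No


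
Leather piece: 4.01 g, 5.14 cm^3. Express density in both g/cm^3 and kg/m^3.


Density = 4.01 / 5.14 = 0.780 g/cm^3
Convert: 0.780 x 1000 = 780 kg/m^3


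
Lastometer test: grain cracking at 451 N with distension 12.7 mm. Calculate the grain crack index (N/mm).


35.5 N/mm

Grain crack index = force / distension
Index = 451 / 12.7 = 35.5 N/mm


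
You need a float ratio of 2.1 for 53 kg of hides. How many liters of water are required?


111.3 L

Water = hide weight x target ratio
Water = 53 x 2.1 = 111.3 L


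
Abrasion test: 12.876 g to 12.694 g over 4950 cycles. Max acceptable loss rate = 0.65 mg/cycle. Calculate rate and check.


Rate = 0.037 mg/cycle
Passes: Yes


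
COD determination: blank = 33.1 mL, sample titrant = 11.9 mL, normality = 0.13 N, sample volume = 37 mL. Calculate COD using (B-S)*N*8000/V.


595.9 mg/L

COD = (33.1 - 11.9) x 0.13 x 8000 / 37
COD = 21.2 x 0.13 x 8000 / 37
COD = 595.9 mg/L


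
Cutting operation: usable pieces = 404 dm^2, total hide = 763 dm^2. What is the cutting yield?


52.9%

Yield = usable / total x 100
Yield = 404 / 763 x 100 = 52.9%


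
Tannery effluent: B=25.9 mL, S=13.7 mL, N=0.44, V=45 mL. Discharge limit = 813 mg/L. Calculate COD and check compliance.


COD = (25.9 - 13.7) x 0.44 x 8000 / 45 = 954.3 mg/L
Limit: 813 mg/L
Compliant: No


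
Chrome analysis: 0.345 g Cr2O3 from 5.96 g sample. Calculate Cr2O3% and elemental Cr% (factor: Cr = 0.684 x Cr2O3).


Cr2O3 = 5.79%
Cr = 3.96%

Cr2O3% = 0.345 / 5.96 x 100 = 5.79%
Cr% = 5.79 x 0.684 = 3.96%


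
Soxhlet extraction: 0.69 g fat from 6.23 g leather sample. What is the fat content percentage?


Fat content = 0.69 / 6.23 x 100
Fat = 11.1%


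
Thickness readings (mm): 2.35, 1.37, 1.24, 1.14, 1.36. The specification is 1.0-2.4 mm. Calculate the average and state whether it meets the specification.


Average = 1.49 mm
Within specification: Yes

Sum = 7.46
Average = 7.46 / 5 = 1.49 mm
Specification range: 1.0 to 2.4 mm
Within spec: Yes


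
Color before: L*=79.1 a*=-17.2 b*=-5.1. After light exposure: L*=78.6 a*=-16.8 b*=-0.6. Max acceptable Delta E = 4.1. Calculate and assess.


dL = -0.5, da = 0.4, db = 4.5
dE = sqrt((-0.5)^2 + (0.4)^2 + (4.5)^2) = 4.55
Max = 4.1
Passes: No


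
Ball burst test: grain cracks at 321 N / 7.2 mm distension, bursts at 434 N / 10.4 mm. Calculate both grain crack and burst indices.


Crack index = 321 / 7.2 = 44.6 N/mm
Burst index = 434 / 10.4 = 41.7 N/mm


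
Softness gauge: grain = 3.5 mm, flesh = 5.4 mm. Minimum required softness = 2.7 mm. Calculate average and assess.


Average = (3.5 + 5.4) / 2 = 4.45 mm
Minimum = 2.7 mm
Meets requirement: Yes


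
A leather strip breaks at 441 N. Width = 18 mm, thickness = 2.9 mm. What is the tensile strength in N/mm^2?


8.45 N/mm^2


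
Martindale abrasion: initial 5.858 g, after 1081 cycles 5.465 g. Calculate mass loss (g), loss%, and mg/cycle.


Loss = 5.858 - 5.465 = 0.393 g
Loss% = 0.393 / 5.858 x 100 = 6.71%
Rate = 0.393 / 1081 x 1000 = 0.364 mg/cycle


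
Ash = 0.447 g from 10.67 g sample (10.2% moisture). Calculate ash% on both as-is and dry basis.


As-is ash = 4.19%
Dry-basis ash = 4.67%


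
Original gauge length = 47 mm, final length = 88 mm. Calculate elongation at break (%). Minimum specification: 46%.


Extension = 88 - 47 = 41 mm
Elongation = 41 / 47 x 100 = 87.2%
Minimum required: 46%
Meets specification: Yes


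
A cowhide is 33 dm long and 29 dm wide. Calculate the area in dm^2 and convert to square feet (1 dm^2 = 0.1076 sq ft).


957 dm^2
102.97 sq ft

Area = 33 x 29 = 957 dm^2
Conversion: 957 x 0.1076 = 102.97 sq ft


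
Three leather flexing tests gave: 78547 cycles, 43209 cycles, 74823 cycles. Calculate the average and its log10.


Average = (78547 + 43209 + 74823) / 3 = 65526 cycles
log10(65526) = 4.82


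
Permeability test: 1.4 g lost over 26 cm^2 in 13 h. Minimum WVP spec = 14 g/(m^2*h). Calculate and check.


WVP = 41.42 g/(m^2*h)
Meets specification: Yes

WVP = 1.4 / (26 x 13) x 10000 = 41.42 g/(m^2*h)
Minimum: 14 g/(m^2*h)
Meets spec: Yes


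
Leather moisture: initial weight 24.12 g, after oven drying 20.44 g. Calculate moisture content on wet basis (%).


15.3%

Moisture = 24.12 - 20.44 = 3.68 g
MC = 3.68 / 24.12 x 100 = 15.3%


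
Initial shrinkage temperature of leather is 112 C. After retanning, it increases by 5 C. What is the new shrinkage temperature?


117 C


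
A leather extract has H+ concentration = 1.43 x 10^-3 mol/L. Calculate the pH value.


pH = 2.84

pH = -log10[H+]
pH = -log10(1.43 x 10^-3) = 2.84


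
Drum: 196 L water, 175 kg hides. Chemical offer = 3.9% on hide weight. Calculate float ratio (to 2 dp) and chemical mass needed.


Float ratio = 196 / 175 = 1.12
Chemical = 175 x 3.9 / 100 = 6.825 kg


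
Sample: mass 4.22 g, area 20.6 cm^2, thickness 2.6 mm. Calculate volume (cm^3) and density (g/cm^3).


Thickness in cm = 2.6 / 10 = 0.26 cm
Volume = 20.6 x 0.26 = 5.356 cm^3
Density = 4.22 / 5.356 = 0.788 g/cm^3


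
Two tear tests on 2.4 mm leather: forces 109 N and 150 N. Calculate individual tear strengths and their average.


Tear 1 = 45.4 N/mm
Tear 2 = 62.5 N/mm
Average = 54.0 N/mm

Tear 1 = 109 / 2.4 = 45.4 N/mm
Tear 2 = 150 / 2.4 = 62.5 N/mm
Average = (45.4 + 62.5) / 2 = 54.0 N/mm


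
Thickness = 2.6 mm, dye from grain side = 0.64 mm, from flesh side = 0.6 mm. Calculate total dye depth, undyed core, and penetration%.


Total dyed = 1.24 mm
Undyed core = 1.36 mm
Penetration = 47.7%

Total dyed = 0.64 + 0.6 = 1.24 mm
Undyed core = 2.6 - 1.24 = 1.36 mm
Penetration = 1.24 / 2.6 x 100 = 47.7%


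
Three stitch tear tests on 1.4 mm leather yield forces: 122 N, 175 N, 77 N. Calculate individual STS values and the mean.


STS1 = 87.1 N/mm
STS2 = 125.0 N/mm
STS3 = 55.0 N/mm
Mean = 89.0 N/mm


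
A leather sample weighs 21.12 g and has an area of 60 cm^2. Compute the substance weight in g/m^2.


Substance weight = mass / area x 10000
SW = 21.12 / 60 x 10000
SW = 3520.0 g/m^2


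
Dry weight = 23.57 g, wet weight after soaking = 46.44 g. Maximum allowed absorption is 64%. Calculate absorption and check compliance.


WA = (46.44 - 23.57) / 23.57 x 100 = 97.0%
Maximum allowed: 64%
Compliant: No


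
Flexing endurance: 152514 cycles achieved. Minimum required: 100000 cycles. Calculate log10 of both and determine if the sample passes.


Achieved: log10 = 5.18
Required: log10 = 5.00
Passes: Yes


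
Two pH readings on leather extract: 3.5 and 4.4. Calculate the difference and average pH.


Difference = 0.9
Average pH = 3.95

Difference = |3.5 - 4.4| = 0.9
Average = (3.5 + 4.4) / 2 = 3.95


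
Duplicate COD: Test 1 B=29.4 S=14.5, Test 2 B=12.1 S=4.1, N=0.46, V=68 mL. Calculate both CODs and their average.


COD1 = 806.4 mg/L
COD2 = 432.9 mg/L
Average = 619.7 mg/L


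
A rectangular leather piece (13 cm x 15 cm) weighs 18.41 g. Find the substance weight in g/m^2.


944.1 g/m^2

Area = 13 x 15 = 195 cm^2
SW = 18.41 / 195 x 10000 = 944.1 g/m^2


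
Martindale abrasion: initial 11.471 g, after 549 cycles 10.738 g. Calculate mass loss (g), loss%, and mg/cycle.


Loss = 11.471 - 10.738 = 0.733 g
Loss% = 0.733 / 11.471 x 100 = 6.39%
Rate = 0.733 / 549 x 1000 = 1.335 mg/cycle


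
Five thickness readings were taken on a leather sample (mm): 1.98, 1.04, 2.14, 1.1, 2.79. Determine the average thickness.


Sum = 1.98 + 1.04 + 2.14 + 1.1 + 2.79 = 9.05
Average = 9.05 / 5 = 1.81 mm


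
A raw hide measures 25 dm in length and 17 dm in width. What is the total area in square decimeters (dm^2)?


425 dm^2

Area = length x width
Area = 25 x 17 = 425 dm^2


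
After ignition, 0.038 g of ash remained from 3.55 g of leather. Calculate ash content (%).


Ash% = 0.038 / 3.55 x 100
Ash% = 1.07%


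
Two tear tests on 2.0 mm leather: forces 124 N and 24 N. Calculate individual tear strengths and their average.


Tear 1 = 62.0 N/mm
Tear 2 = 12.0 N/mm
Average = 37.0 N/mm

Tear 1 = 124 / 2.0 = 62.0 N/mm
Tear 2 = 24 / 2.0 = 12.0 N/mm
Average = (62.0 + 12.0) / 2 = 37.0 N/mm


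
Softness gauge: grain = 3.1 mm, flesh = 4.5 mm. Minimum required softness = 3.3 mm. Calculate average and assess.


Average = (3.1 + 4.5) / 2 = 3.80 mm
Minimum = 3.3 mm
Meets requirement: Yes


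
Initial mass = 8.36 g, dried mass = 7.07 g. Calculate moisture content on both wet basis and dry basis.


Wet basis = 15.4%
Dry basis = 18.2%

Moisture lost = 8.36 - 7.07 = 1.29 g
Wet basis MC = 1.29 / 8.36 x 100 = 15.4%
Dry basis MC = 1.29 / 7.07 x 100 = 18.2%


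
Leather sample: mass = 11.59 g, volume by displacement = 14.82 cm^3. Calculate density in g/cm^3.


0.782 g/cm^3

Density = mass / volume
Density = 11.59 / 14.82 = 0.782 g/cm^3


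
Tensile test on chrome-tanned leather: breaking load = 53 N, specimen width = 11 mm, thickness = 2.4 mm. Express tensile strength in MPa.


Cross-section = 11 x 2.4 = 26.4 mm^2
TS = 53 / 26.4 = 2.01 MPa
(1 N/mm^2 = 1 MPa)


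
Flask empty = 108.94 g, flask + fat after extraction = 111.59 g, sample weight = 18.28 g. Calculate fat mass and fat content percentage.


Fat mass = 2.65 g
Fat content = 14.5%


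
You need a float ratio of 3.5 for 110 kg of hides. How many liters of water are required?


385.0 L


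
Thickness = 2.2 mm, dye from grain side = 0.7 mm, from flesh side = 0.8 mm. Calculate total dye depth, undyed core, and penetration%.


Total dyed = 1.50 mm
Undyed core = 0.70 mm
Penetration = 68.2%


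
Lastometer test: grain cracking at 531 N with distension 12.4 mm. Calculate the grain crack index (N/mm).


42.8 N/mm

Grain crack index = force / distension
Index = 531 / 12.4 = 42.8 N/mm


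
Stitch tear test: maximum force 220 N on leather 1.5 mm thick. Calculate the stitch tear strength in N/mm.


Stitch tear strength = force / thickness
STS = 220 / 1.5 = 146.7 N/mm


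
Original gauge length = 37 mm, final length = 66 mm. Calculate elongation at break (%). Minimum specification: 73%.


Extension = 66 - 37 = 29 mm
Elongation = 29 / 37 x 100 = 78.4%
Minimum required: 73%
Meets specification: Yes


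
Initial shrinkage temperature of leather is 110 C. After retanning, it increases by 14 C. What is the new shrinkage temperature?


New Ts = 110 + 14 = 124 C


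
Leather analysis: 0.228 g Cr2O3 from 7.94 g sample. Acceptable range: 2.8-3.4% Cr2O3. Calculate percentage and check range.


Cr2O3% = 0.228 / 7.94 x 100 = 2.87%
Acceptable range: 2.8 to 3.4%
Within range: Yes


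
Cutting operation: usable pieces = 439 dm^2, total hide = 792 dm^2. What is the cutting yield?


55.4%

Yield = usable / total x 100
Yield = 439 / 792 x 100 = 55.4%


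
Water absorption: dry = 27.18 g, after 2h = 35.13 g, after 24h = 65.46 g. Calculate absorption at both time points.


2h absorption = 29.2%
24h absorption = 140.8%

WA (2h) = (35.13 - 27.18) / 27.18 x 100 = 29.2%
WA (24h) = (65.46 - 27.18) / 27.18 x 100 = 140.8%


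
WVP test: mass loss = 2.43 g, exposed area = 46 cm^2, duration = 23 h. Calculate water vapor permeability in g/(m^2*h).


22.97 g/(m^2*h)

WVP = mass_loss / (area x time) x 10000
WVP = 2.43 / (46 x 23) x 10000
WVP = 2.43 / 1058 x 10000 = 22.97 g/(m^2*h)


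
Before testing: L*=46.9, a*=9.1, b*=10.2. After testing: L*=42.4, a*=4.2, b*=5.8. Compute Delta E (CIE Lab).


Delta E = 7.98

dL = 42.4 - 46.9 = -4.5
da = 4.2 - 9.1 = -4.9
db = 5.8 - 10.2 = -4.4
dE = sqrt((-4.5)^2 + (-4.9)^2 + (-4.4)^2) = 7.98


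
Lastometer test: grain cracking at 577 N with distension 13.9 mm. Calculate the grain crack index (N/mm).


Grain crack index = force / distension
Index = 577 / 13.9 = 41.5 N/mm


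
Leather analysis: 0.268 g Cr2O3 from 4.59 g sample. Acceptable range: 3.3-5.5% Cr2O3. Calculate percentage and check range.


Cr2O3 = 5.84%
Within range: No

Cr2O3% = 0.268 / 4.59 x 100 = 5.84%
Acceptable range: 3.3 to 5.5%
Within range: No


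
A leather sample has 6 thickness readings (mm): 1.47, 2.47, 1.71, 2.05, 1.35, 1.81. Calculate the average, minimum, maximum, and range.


Average = 1.81 mm
Min = 1.35 mm
Max = 2.47 mm
Range = 1.12 mm


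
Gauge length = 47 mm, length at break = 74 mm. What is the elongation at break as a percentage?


Extension = 74 - 47 = 27 mm
Elongation = 27 / 47 x 100 = 57.4%


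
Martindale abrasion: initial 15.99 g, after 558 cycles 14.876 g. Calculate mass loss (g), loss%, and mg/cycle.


Loss = 15.99 - 14.876 = 1.114 g
Loss% = 1.114 / 15.99 x 100 = 6.97%
Rate = 1.114 / 558 x 1000 = 1.996 mg/cycle


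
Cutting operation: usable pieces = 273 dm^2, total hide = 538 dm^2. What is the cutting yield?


Yield = usable / total x 100
Yield = 273 / 538 x 100 = 50.7%


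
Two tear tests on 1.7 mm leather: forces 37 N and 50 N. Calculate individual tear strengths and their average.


Tear 1 = 37 / 1.7 = 21.8 N/mm
Tear 2 = 50 / 1.7 = 29.4 N/mm
Average = (21.8 + 29.4) / 2 = 25.6 N/mm


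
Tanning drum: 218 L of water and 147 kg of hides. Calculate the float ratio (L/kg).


1.5

Float ratio = water / hide weight
Ratio = 218 / 147 = 1.5


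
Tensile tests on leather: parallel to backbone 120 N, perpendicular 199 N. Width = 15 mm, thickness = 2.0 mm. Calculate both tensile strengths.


Parallel = 4.00 N/mm^2
Perpendicular = 6.63 N/mm^2

Area = 15 x 2.0 = 30.0 mm^2
TS (parallel) = 120 / 30.0 = 4.00 N/mm^2
TS (perpendicular) = 199 / 30.0 = 6.63 N/mm^2


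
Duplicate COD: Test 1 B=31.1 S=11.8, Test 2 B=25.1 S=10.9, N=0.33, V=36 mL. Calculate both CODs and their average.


COD1 = 1415.3 mg/L
COD2 = 1041.3 mg/L
Average = 1228.3 mg/L

COD1 = (31.1 - 11.8) x 0.33 x 8000 / 36 = 1415.3 mg/L
COD2 = (25.1 - 10.9) x 0.33 x 8000 / 36 = 1041.3 mg/L
Average = (1415.3 + 1041.3) / 2 = 1228.3 mg/L


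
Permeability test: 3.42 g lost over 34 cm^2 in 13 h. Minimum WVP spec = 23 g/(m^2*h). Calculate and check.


WVP = 77.38 g/(m^2*h)
Meets specification: Yes

WVP = 3.42 / (34 x 13) x 10000 = 77.38 g/(m^2*h)
Minimum: 23 g/(m^2*h)
Meets spec: Yes


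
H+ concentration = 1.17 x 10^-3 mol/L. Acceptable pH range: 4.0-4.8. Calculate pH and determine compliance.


pH = 2.93
Compliant: No

pH = -log10(1.17 x 10^-3) = 2.93
Range: 4.0 to 4.8
Compliant: No


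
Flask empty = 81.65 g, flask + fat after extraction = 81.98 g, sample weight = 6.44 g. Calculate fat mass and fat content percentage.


Fat mass = 0.33 g
Fat content = 5.1%

Fat mass = 81.98 - 81.65 = 0.33 g
Fat% = 0.33 / 6.44 x 100 = 5.1%


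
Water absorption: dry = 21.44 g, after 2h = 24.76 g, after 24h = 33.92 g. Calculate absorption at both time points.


WA (2h) = (24.76 - 21.44) / 21.44 x 100 = 15.5%
WA (24h) = (33.92 - 21.44) / 21.44 x 100 = 58.2%


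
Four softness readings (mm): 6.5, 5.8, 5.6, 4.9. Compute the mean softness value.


Sum = 6.5 + 5.8 + 5.6 + 4.9
Mean = 22.8 / 4 = 5.70 mm


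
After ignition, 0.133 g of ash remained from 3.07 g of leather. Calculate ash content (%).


Ash% = 0.133 / 3.07 x 100
Ash% = 4.33%


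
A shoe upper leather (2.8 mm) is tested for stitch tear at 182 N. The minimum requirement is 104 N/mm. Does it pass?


STS = 65.0 N/mm
Passes: No

STS = 182 / 2.8 = 65.0 N/mm
Minimum required: 104 N/mm
Passes: No


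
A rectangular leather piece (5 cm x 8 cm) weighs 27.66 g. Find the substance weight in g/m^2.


6915.0 g/m^2


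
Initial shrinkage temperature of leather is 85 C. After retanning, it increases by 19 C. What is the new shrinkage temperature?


104 C

New Ts = 85 + 19 = 104 C


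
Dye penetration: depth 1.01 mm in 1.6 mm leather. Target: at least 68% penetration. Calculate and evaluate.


Penetration = 63.1%
Meets target: No


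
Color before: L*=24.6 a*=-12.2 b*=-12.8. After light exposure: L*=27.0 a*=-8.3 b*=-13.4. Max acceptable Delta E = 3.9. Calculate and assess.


Delta E = 4.62
Passes: No

dL = 2.4, da = 3.9, db = -0.6
dE = sqrt((2.4)^2 + (3.9)^2 + (-0.6)^2) = 4.62
Max = 3.9
Passes: No


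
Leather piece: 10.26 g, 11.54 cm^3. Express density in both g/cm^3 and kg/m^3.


Density = 10.26 / 11.54 = 0.889 g/cm^3
Convert: 0.889 x 1000 = 889 kg/m^3


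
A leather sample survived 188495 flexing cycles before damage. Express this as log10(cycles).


5.28

log10(188495) = 5.28


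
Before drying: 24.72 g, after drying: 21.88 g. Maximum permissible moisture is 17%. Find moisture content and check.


MC = (24.72 - 21.88) / 24.72 x 100 = 11.5%
Maximum: 17%
Acceptable: Yes


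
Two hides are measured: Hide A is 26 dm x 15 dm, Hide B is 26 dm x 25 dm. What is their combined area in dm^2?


Hide A area = 26 x 15 = 390 dm^2
Hide B area = 26 x 25 = 650 dm^2
Total = 390 + 650 = 1040 dm^2


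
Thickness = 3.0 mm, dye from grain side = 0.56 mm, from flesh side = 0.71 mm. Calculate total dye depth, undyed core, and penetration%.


Total dyed = 0.56 + 0.71 = 1.27 mm
Undyed core = 3.0 - 1.27 = 1.73 mm
Penetration = 1.27 / 3.0 x 100 = 42.3%


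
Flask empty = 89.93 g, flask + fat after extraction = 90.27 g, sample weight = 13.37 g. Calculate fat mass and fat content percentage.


Fat mass = 90.27 - 89.93 = 0.34 g
Fat% = 0.34 / 13.37 x 100 = 2.5%


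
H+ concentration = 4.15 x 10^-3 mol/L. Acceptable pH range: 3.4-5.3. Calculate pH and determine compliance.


pH = -log10(4.15 x 10^-3) = 2.38
Range: 3.4 to 5.3
Compliant: No


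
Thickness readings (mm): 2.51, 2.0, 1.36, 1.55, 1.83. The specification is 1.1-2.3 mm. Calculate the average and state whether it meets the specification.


Sum = 9.25
Average = 9.25 / 5 = 1.85 mm
Specification range: 1.1 to 2.3 mm
Within spec: Yes


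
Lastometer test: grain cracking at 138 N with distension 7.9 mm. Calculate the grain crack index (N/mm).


17.5 N/mm


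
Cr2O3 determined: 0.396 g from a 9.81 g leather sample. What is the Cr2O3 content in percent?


Cr2O3% = 0.396 / 9.81 x 100
Cr2O3% = 4.04%


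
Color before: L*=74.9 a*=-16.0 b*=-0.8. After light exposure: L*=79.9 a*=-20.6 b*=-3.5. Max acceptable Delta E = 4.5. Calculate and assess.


Delta E = 7.31
Passes: No


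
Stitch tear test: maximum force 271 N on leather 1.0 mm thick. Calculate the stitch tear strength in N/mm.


271.0 N/mm


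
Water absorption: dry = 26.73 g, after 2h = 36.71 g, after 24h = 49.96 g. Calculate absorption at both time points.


WA (2h) = (36.71 - 26.73) / 26.73 x 100 = 37.3%
WA (24h) = (49.96 - 26.73) / 26.73 x 100 = 86.9%


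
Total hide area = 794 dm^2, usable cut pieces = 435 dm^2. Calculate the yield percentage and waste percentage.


Yield = 54.8%
Waste = 45.2%

Yield = 435 / 794 x 100 = 54.8%
Waste = 794 - 435 = 359 dm^2
Waste% = 100 - 54.8 = 45.2%


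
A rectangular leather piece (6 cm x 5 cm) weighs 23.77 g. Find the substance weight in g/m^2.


Area = 6 x 5 = 30 cm^2
SW = 23.77 / 30 x 10000 = 7923.3 g/m^2


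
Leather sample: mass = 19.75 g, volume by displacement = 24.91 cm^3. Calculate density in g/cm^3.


Density = mass / volume
Density = 19.75 / 24.91 = 0.793 g/cm^3


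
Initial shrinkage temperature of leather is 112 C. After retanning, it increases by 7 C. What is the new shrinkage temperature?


119 C

New Ts = 112 + 7 = 119 C


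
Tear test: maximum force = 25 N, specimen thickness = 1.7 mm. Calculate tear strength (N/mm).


Tear strength = force / thickness
Tear = 25 / 1.7 = 14.7 N/mm


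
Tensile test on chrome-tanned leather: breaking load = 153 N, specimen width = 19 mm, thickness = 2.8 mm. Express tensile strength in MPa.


Cross-section = 19 x 2.8 = 53.2 mm^2
TS = 153 / 53.2 = 2.88 MPa
(1 N/mm^2 = 1 MPa)


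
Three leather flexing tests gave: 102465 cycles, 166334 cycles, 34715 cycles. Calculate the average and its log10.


Average = (102465 + 166334 + 34715) / 3 = 101171 cycles
log10(101171) = 5.01


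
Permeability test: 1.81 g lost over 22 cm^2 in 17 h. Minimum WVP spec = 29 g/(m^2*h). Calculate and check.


WVP = 1.81 / (22 x 17) x 10000 = 48.40 g/(m^2*h)
Minimum: 29 g/(m^2*h)
Meets spec: Yes


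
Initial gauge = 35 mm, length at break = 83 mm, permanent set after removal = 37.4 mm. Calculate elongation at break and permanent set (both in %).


Elongation at break = (83 - 35) / 35 x 100 = 137.1%
Permanent set = (37.4 - 35) / 35 x 100 = 6.9%


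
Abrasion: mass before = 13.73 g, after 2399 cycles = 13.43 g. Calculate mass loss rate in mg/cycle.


0.125 mg/cycle


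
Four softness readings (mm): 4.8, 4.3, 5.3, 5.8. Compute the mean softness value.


5.05 mm


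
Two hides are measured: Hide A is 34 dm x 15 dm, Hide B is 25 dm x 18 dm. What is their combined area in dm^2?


960 dm^2


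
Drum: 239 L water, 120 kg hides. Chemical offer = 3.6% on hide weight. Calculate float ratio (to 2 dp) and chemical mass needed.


Float ratio = 239 / 120 = 1.99
Chemical = 120 x 3.6 / 100 = 4.32 kg


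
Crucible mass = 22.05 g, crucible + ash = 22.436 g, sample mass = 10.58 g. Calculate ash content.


Ash mass = 0.386 g
Ash content = 3.65%


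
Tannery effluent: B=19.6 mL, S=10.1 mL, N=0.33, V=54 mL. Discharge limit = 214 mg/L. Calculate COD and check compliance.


COD = 464.4 mg/L
Compliant: No


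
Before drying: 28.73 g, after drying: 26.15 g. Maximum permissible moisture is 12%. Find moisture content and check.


Moisture content = 9.0%
Acceptable: Yes

MC = (28.73 - 26.15) / 28.73 x 100 = 9.0%
Maximum: 12%
Acceptable: Yes


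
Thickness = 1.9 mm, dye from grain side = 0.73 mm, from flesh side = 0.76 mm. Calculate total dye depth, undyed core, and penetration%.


Total dyed = 0.73 + 0.76 = 1.49 mm
Undyed core = 1.9 - 1.49 = 0.41 mm
Penetration = 1.49 / 1.9 x 100 = 78.4%


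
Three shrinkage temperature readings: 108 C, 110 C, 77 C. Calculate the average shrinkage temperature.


98.3 C


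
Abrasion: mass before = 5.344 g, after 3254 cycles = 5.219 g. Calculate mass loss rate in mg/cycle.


Mass loss = 5.344 - 5.219 = 0.125 g
Rate = 0.125 / 3254 x 1000 = 0.038 mg/cycle


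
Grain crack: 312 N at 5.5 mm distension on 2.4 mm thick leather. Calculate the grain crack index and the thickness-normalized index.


Crack index = 312 / 5.5 = 56.7 N/mm
Normalized = 56.7 / 2.4 = 23.6 N/mm per mm


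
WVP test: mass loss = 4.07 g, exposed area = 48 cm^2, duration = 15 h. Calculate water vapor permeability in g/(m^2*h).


56.53 g/(m^2*h)


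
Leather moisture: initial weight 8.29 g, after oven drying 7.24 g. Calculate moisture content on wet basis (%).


Moisture = 8.29 - 7.24 = 1.05 g
MC = 1.05 / 8.29 x 100 = 12.7%


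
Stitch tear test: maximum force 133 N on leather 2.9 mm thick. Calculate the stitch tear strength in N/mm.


45.9 N/mm


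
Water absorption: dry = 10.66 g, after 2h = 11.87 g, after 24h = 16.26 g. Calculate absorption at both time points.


2h absorption = 11.4%
24h absorption = 52.5%


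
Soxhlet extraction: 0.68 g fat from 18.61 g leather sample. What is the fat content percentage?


Fat content = 0.68 / 18.61 x 100
Fat = 3.7%


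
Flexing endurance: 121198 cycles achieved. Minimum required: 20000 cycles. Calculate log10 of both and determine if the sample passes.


log10(121198) = 5.08
log10(20000) = 4.30
Passes: Yes


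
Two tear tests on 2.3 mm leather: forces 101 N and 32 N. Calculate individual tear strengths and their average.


Tear 1 = 101 / 2.3 = 43.9 N/mm
Tear 2 = 32 / 2.3 = 13.9 N/mm
Average = (43.9 + 13.9) / 2 = 28.9 N/mm


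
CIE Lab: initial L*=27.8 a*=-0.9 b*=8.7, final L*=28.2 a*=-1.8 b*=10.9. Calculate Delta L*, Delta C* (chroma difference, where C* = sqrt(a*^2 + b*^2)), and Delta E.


Delta L* = 0.4
Delta C* = 2.30
Delta E = 2.41


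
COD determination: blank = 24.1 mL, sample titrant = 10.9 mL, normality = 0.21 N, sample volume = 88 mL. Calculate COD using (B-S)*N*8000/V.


252.0 mg/L

COD = (24.1 - 10.9) x 0.21 x 8000 / 88
COD = 13.2 x 0.21 x 8000 / 88
COD = 252.0 mg/L


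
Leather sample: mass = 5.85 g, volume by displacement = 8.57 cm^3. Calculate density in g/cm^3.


0.683 g/cm^3


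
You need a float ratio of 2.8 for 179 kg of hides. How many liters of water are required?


Water = hide weight x target ratio
Water = 179 x 2.8 = 501.2 L


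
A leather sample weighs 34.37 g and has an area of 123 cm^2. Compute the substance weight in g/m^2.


2794.3 g/m^2

Substance weight = mass / area x 10000
SW = 34.37 / 123 x 10000
SW = 2794.3 g/m^2


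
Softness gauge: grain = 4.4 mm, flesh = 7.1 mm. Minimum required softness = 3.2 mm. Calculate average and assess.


Average = (4.4 + 7.1) / 2 = 5.75 mm
Minimum = 3.2 mm
Meets requirement: Yes


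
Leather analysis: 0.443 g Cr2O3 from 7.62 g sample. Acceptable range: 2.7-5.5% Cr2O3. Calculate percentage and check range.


Cr2O3% = 0.443 / 7.62 x 100 = 5.81%
Acceptable range: 2.7 to 5.5%
Within range: No


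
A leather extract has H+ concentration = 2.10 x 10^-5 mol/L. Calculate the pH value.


pH = 4.68


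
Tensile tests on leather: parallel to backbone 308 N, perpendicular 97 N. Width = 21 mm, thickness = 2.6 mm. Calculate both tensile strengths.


Area = 21 x 2.6 = 54.6 mm^2
TS (parallel) = 308 / 54.6 = 5.64 N/mm^2
TS (perpendicular) = 97 / 54.6 = 1.78 N/mm^2


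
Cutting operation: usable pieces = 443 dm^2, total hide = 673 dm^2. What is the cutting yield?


65.8%

Yield = usable / total x 100
Yield = 443 / 673 x 100 = 65.8%


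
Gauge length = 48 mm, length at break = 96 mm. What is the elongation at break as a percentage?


100.0%

Extension = 96 - 48 = 48 mm
Elongation = 48 / 48 x 100 = 100.0%


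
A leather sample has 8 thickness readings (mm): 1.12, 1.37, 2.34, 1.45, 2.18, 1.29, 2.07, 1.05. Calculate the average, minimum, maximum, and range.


Sum = 12.87
Average = 12.87 / 8 = 1.61 mm
Minimum = 1.05 mm
Maximum = 2.34 mm
Range = 2.34 - 1.05 = 1.29 mm


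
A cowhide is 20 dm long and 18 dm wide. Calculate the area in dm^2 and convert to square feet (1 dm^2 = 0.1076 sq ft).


360 dm^2
38.74 sq ft


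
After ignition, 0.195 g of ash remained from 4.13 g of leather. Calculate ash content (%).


Ash% = 0.195 / 4.13 x 100
Ash% = 4.72%


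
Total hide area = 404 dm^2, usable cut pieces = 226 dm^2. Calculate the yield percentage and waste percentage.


Yield = 55.9%
Waste = 44.1%

Yield = 226 / 404 x 100 = 55.9%
Waste = 404 - 226 = 178 dm^2
Waste% = 100 - 55.9 = 44.1%


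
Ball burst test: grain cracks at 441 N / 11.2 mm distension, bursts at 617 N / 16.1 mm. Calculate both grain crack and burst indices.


Crack index = 441 / 11.2 = 39.4 N/mm
Burst index = 617 / 16.1 = 38.3 N/mm


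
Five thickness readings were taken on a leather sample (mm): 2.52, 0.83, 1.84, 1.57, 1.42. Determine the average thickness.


1.64 mm


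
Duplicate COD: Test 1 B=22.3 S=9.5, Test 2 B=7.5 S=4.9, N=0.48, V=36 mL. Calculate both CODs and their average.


COD1 = (22.3 - 9.5) x 0.48 x 8000 / 36 = 1365.3 mg/L
COD2 = (7.5 - 4.9) x 0.48 x 8000 / 36 = 277.3 mg/L
Average = (1365.3 + 277.3) / 2 = 821.3 mg/L


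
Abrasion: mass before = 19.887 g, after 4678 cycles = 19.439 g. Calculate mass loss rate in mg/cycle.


0.096 mg/cycle


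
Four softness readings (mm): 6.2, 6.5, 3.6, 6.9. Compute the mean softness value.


Sum = 6.2 + 6.5 + 3.6 + 6.9
Mean = 23.2 / 4 = 5.80 mm


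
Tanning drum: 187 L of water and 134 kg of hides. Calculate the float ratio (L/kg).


Float ratio = water / hide weight
Ratio = 187 / 134 = 1.4


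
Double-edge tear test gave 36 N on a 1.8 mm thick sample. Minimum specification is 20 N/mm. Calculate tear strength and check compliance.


Tear strength = 36 / 1.8 = 20.0 N/mm
Required minimum = 20 N/mm
Compliant: Yes


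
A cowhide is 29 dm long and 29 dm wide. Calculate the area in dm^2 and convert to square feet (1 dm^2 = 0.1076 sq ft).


Area = 29 x 29 = 841 dm^2
Conversion: 841 x 0.1076 = 90.49 sq ft


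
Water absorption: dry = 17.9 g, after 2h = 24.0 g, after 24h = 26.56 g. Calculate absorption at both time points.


2h absorption = 34.1%
24h absorption = 48.4%


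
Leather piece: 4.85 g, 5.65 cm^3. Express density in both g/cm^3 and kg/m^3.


Density = 4.85 / 5.65 = 0.858 g/cm^3
Convert: 0.858 x 1000 = 858 kg/m^3


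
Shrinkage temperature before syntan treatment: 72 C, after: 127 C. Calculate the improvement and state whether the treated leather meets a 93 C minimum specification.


Improvement = 127 - 72 = 55 C
Spec check: 127 C >= 93 C? Yes


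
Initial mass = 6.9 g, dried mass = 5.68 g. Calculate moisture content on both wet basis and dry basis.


Wet basis = 17.7%
Dry basis = 21.5%

Moisture lost = 6.9 - 5.68 = 1.22 g
Wet basis MC = 1.22 / 6.9 x 100 = 17.7%
Dry basis MC = 1.22 / 5.68 x 100 = 21.5%


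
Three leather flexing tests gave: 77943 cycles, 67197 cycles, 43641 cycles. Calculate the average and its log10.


Average = (77943 + 67197 + 43641) / 3 = 62927 cycles
log10(62927) = 4.80


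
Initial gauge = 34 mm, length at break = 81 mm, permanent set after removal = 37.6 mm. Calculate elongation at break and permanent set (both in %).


Elongation at break = (81 - 34) / 34 x 100 = 138.2%
Permanent set = (37.6 - 34) / 34 x 100 = 10.6%


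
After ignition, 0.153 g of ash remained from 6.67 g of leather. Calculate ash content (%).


2.29%

Ash% = 0.153 / 6.67 x 100
Ash% = 2.29%


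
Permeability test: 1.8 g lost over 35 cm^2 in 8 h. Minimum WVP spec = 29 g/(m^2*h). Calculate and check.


WVP = 64.29 g/(m^2*h)
Meets specification: Yes

WVP = 1.8 / (35 x 8) x 10000 = 64.29 g/(m^2*h)
Minimum: 29 g/(m^2*h)
Meets spec: Yes


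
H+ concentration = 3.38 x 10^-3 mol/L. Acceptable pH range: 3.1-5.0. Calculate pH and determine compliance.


pH = -log10(3.38 x 10^-3) = 2.47
Range: 3.1 to 5.0
Compliant: No


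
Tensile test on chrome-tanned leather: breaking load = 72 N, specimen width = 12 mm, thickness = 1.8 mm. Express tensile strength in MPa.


3.33 MPa


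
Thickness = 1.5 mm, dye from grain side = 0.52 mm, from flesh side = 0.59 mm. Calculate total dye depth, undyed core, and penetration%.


Total dyed = 0.52 + 0.59 = 1.11 mm
Undyed core = 1.5 - 1.11 = 0.39 mm
Penetration = 1.11 / 1.5 x 100 = 74.0%


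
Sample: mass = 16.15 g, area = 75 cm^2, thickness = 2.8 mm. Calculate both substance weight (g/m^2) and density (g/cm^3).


Substance weight = 2153.3 g/m^2
Density = 0.769 g/cm^3

SW = 16.15 / 75 x 10000 = 2153.3 g/m^2
Volume = 75 x 2.8 / 10 = 21.00 cm^3
Density = 16.15 / 21.00 = 0.769 g/cm^3


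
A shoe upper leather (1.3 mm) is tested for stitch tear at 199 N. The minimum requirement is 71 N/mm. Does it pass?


STS = 199 / 1.3 = 153.1 N/mm
Minimum required: 71 N/mm
Passes: Yes


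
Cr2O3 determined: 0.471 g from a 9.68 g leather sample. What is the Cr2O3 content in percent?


Cr2O3% = 0.471 / 9.68 x 100
Cr2O3% = 4.87%


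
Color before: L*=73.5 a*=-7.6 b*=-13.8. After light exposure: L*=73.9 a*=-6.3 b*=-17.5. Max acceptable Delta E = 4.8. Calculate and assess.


dL = 0.4, da = 1.3, db = -3.7
dE = sqrt((0.4)^2 + (1.3)^2 + (-3.7)^2) = 3.94
Max = 4.8
Passes: Yes


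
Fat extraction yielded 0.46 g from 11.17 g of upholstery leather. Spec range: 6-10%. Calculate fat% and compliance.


Fat content = 4.1%
Compliant: No

Fat% = 0.46 / 11.17 x 100 = 4.1%
Spec range: 6-10%
Compliant: No


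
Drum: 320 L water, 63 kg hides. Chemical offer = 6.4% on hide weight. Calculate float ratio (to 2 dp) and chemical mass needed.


Float ratio = 320 / 63 = 5.08
Chemical = 63 x 6.4 / 100 = 4.032 kg


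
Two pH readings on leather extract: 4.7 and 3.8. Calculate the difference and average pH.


Difference = 0.9
Average pH = 4.25

Difference = |4.7 - 3.8| = 0.9
Average = (4.7 + 3.8) / 2 = 4.25


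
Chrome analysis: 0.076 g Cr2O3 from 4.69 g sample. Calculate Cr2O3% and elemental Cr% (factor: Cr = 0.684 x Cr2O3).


Cr2O3 = 1.62%
Cr = 1.11%

Cr2O3% = 0.076 / 4.69 x 100 = 1.62%
Cr% = 1.62 x 0.684 = 1.11%


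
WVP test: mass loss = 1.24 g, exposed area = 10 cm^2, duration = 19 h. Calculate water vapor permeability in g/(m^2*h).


WVP = mass_loss / (area x time) x 10000
WVP = 1.24 / (10 x 19) x 10000
WVP = 1.24 / 190 x 10000 = 65.26 g/(m^2*h)


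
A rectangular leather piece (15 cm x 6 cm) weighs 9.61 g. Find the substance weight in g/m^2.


Area = 15 x 6 = 90 cm^2
SW = 9.61 / 90 x 10000 = 1067.8 g/m^2


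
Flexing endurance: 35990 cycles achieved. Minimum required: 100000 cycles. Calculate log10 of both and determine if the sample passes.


log10(35990) = 4.56
log10(100000) = 5.00
Passes: No


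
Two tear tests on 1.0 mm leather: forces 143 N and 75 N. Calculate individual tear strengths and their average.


Tear 1 = 143.0 N/mm
Tear 2 = 75.0 N/mm
Average = 109.0 N/mm

Tear 1 = 143 / 1.0 = 143.0 N/mm
Tear 2 = 75 / 1.0 = 75.0 N/mm
Average = (143.0 + 75.0) / 2 = 109.0 N/mm


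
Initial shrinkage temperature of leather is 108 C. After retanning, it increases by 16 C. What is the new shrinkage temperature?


124 C

New Ts = 108 + 16 = 124 C


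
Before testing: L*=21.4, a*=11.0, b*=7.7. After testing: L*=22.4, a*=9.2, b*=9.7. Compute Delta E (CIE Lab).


Delta E = 2.87

dL = 22.4 - 21.4 = 1.0
da = 9.2 - 11.0 = -1.8
db = 9.7 - 7.7 = 2.0
dE = sqrt((1.0)^2 + (-1.8)^2 + (2.0)^2) = 2.87


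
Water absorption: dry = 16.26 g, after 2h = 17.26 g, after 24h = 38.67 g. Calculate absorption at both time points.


WA (2h) = (17.26 - 16.26) / 16.26 x 100 = 6.2%
WA (24h) = (38.67 - 16.26) / 16.26 x 100 = 137.8%


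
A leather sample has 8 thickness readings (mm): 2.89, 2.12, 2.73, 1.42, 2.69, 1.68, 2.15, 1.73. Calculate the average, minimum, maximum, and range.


Sum = 17.41
Average = 17.41 / 8 = 2.18 mm
Minimum = 1.42 mm
Maximum = 2.89 mm
Range = 2.89 - 1.42 = 1.47 mm


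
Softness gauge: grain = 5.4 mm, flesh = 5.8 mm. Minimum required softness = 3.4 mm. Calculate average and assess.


Average softness = 5.60 mm
Meets requirement: Yes


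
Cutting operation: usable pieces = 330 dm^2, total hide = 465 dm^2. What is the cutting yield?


71.0%

Yield = usable / total x 100
Yield = 330 / 465 x 100 = 71.0%


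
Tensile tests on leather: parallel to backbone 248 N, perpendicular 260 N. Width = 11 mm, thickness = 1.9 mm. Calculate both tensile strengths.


Area = 11 x 1.9 = 20.9 mm^2
TS (parallel) = 248 / 20.9 = 11.87 N/mm^2
TS (perpendicular) = 260 / 20.9 = 12.44 N/mm^2


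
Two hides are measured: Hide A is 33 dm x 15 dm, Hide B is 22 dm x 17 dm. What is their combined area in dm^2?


Hide A area = 33 x 15 = 495 dm^2
Hide B area = 22 x 17 = 374 dm^2
Total = 495 + 374 = 869 dm^2


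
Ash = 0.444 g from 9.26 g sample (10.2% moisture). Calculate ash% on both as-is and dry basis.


As-is ash = 4.79%
Dry-basis ash = 5.34%

As-is ash% = 0.444 / 9.26 x 100 = 4.79%
Dry mass = 9.26 x (100 - 10.2) / 100 = 8.31548 g
Dry-basis ash% = 0.444 / 8.31548 x 100 = 5.34%


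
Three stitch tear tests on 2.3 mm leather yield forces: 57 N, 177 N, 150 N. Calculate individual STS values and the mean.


STS1 = 57 / 2.3 = 24.8 N/mm
STS2 = 177 / 2.3 = 77.0 N/mm
STS3 = 150 / 2.3 = 65.2 N/mm
Mean = (24.8 + 77.0 + 65.2) / 3 = 55.7 N/mm


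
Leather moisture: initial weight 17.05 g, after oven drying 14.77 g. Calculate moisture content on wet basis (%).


13.4%

Moisture = 17.05 - 14.77 = 2.28 g
MC = 2.28 / 17.05 x 100 = 13.4%


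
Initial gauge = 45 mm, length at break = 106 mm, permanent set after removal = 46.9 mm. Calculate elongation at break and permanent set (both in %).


Elongation at break = (106 - 45) / 45 x 100 = 135.6%
Permanent set = (46.9 - 45) / 45 x 100 = 4.2%


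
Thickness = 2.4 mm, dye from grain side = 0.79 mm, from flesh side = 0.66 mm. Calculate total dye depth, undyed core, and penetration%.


Total dyed = 1.45 mm
Undyed core = 0.95 mm
Penetration = 60.4%

Total dyed = 0.79 + 0.66 = 1.45 mm
Undyed core = 2.4 - 1.45 = 0.95 mm
Penetration = 1.45 / 2.4 x 100 = 60.4%


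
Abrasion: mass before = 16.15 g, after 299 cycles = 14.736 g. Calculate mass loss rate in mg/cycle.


4.729 mg/cycle

Mass loss = 16.15 - 14.736 = 1.414 g
Rate = 1.414 / 299 x 1000 = 4.729 mg/cycle


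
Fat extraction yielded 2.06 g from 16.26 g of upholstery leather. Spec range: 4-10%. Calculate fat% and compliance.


Fat content = 12.7%
Compliant: No

Fat% = 2.06 / 16.26 x 100 = 12.7%
Spec range: 4-10%
Compliant: No


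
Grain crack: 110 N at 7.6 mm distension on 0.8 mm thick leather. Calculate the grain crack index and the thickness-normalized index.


Crack index = 110 / 7.6 = 14.5 N/mm
Normalized = 14.5 / 0.8 = 18.1 N/mm per mm


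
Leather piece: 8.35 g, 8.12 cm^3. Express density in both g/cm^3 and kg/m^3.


Density = 8.35 / 8.12 = 1.028 g/cm^3
Convert: 1.028 x 1000 = 1028 kg/m^3
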